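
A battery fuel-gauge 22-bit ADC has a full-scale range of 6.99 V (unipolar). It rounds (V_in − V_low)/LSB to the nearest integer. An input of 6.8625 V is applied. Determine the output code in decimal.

Full-scale span = 6.99 V; LSB = 6.99/2^22 = 1.67 µV.
(V_in − V_low)/LSB = (6.8625 − 0) / 1.66655e-06 = 4117798.455.
So the output code is 4117798.

code 4117798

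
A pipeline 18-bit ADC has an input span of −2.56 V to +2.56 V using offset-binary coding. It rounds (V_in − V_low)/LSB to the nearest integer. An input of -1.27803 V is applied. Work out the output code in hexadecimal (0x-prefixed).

With 262144 levels over 5.12 V, one step is 19.53 µV.
Input sits at 65636.864 steps above V_low.
Round → code 65637.
In hexadecimal (0x-prefixed): 0x10065.

code 0x10065 (decimal 65637)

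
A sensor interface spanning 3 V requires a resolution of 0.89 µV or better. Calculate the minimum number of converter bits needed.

22 bits

Number of steps required ≥ 3 V / 0.89 µV = 3370786.52.
Need 2^N ≥ 3370786.52; 2^21 = 2097152, 2^22 = 4194304.
Minimum N = 22.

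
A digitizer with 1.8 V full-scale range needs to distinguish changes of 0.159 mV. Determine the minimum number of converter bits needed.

Number of steps required ≥ 1.8 V / 0.159 mV = 11320.75.
Need 2^N ≥ 11320.75; 2^13 = 8192, 2^14 = 16384.
Minimum N = 14.

14 bits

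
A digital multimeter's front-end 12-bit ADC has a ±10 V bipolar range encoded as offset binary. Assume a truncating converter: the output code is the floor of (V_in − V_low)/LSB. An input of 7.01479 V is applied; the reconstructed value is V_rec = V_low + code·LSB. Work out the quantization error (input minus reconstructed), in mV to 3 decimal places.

Step size: 20 V ÷ 2^12 = 4.883 mV.
Scaled input = 3484.6290 LSBs, so code = 3484.
Code 3484 maps back to (−10) + 3484×0.00488281 V = 7.0117188 V.
V_in − V_rec = 0.00307125 V = 3.071 mV.

3.071 mV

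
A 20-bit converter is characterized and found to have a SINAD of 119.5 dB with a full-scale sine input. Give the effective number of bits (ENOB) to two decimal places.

19.56 bits

ENOB = (SINAD − 1.76) / 6.02 = (119.5 − 1.76)/6.02 = 19.558.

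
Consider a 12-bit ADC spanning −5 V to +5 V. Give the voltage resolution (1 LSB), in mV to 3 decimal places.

2.441 mV

Full-scale span = 10 V.
LSB = 10 / 2^12 = 10 / 4096 = 0.00244141 V = 2.441 mV.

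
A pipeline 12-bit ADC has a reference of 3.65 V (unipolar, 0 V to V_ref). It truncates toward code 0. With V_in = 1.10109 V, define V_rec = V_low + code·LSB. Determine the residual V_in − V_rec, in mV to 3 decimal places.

0.565 mV

LSB = 3.65/2^12 = 0.891 mV.
(1.10109 − 0)/0.000891113 = 1235.6341; ⌊·⌋ gives code 1235.
Reconstructed: 1.1005249 V.
Error = 1.10109 − 1.1005249 = 0.000565098 V = 0.565 mV.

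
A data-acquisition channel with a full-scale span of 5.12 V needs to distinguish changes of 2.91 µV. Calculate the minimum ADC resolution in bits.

Number of steps required ≥ 5.12 V / 2.91 µV = 1759450.17.
Need 2^N ≥ 1759450.17; 2^20 = 1048576, 2^21 = 2097152.
Minimum N = 21.

21 bits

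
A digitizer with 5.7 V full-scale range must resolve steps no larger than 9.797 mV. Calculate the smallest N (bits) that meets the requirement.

10 bits

Number of steps required ≥ 5.7 V / 9.797 mV = 581.81.
Need 2^N ≥ 581.81; 2^9 = 512, 2^10 = 1024.
Minimum N = 10.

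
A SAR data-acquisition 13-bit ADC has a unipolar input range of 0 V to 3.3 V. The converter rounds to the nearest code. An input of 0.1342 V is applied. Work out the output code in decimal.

code 333

With 8192 levels over 3.3 V, one step is 402.83 µV.
Input sits at 333.141 steps above V_low.
Round → code 333.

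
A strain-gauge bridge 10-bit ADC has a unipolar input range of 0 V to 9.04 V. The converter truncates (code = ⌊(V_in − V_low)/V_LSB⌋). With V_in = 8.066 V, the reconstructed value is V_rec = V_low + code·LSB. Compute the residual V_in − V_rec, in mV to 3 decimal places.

Step size: 9.04 V ÷ 2^10 = 8.828 mV.
(V_in − V_low)/LSB = (8.066 − 0)/0.00882812 = 913.6708 → code 913 (floor).
Code 913 maps back to 0 + 913×0.00882812 V = 8.0600781 V.
Difference: 0.00592188 V → 5.922 mV.

5.922 mV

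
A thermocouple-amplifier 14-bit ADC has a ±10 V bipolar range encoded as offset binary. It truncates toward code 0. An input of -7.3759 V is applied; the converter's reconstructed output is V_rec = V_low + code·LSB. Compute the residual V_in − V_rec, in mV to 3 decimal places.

0.809 mV

Step size: 20 V ÷ 2^14 = 1.221 mV.
(-7.3759 − (−10))/0.0012207 = 2149.6627; ⌊·⌋ gives code 2149.
Reconstructed: -7.376709 V.
V_in − V_rec = 0.000808984 V = 0.809 mV.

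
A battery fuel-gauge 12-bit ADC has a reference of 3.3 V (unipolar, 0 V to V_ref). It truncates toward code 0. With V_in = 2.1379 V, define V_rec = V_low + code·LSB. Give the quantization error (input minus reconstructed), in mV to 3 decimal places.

0.473 mV

One LSB is 3.3 V / 4096 = 0.806 mV.
Scaled input = 2653.5874 LSBs, so code = 2653.
Code 2653 maps back to 0 + 2653×0.000805664 V = 2.1374268 V.
Error = 2.1379 − 2.1374268 = 0.000473242 V = 0.473 mV.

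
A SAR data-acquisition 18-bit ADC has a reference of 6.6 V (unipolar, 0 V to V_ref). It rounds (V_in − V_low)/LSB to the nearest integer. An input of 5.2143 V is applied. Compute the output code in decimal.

With 262144 levels over 6.6 V, one step is 25.18 µV.
(V_in − V_low)/LSB = (5.2143 − 0) / 2.5177e-05 = 207105.676.
round(207105.676) = 207106.

code 207106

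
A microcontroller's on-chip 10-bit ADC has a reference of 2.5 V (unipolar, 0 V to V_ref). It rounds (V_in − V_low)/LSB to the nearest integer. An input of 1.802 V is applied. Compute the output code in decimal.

code 738

With 1024 levels over 2.5 V, one step is 2.441 mV.
(1.802 − 0) / 0.00244141 = 738.099 LSBs.
Round → code 738.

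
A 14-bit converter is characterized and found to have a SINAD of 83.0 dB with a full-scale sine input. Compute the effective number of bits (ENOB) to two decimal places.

13.50 bits

ENOB = (SINAD − 1.76) / 6.02 = (83.0 − 1.76)/6.02 = 13.495.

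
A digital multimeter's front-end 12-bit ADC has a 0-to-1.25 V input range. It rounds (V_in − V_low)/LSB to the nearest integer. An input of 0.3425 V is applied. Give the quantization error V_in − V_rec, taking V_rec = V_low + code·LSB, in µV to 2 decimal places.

One LSB is 1.25 V / 4096 = 305.18 µV.
(V_in − V_low)/LSB = (0.3425 − 0)/0.000305176 = 1122.3040 → code 1122 (round).
Reconstructed: 0.34240723 V.
V_in − V_rec = 9.27734e-05 V = 92.77 µV.

92.77 µV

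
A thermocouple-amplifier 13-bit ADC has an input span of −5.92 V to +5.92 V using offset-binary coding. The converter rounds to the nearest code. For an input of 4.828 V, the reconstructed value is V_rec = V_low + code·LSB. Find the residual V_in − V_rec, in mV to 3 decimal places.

LSB = 11.84/2^13 = 1.445 mV.
Scaled input = 7436.4541 LSBs, so code = 7436.
Code 7436 maps back to (−5.92) + 7436×0.00144531 V = 4.8273437 V.
Error = 4.828 − 4.8273437 = 0.00065625 V = 0.656 mV.

0.656 mV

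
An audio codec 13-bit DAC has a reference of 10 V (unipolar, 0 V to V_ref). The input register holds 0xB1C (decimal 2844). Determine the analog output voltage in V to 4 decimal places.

LSB = 10 V / 2^13 = 1.221 mV.
Code 0xB1C = 2844 decimal.
V_out = 0 + 2844 × 0.0012207 V = 3.47168 V.

3.4717 V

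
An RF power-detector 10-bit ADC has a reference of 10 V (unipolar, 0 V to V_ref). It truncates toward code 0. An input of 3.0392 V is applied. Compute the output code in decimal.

With 1024 levels over 10 V, one step is 9.766 mV.
Input sits at 311.214 steps above V_low.
Floor → code 311.

code 311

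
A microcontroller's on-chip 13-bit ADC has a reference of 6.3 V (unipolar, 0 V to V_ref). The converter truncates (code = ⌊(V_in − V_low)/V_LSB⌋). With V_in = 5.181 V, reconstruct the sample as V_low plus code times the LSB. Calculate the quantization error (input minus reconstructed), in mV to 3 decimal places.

0.727 mV

One LSB is 6.3 V / 8192 = 0.769 mV.
Scaled input = 6736.9448 LSBs, so code = 6736.
Reconstructed: 5.1802734 V.
Difference: 0.000726562 V → 0.727 mV.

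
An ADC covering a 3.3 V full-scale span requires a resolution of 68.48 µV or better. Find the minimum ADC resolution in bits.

16 bits

Number of steps required ≥ 3.3 V / 68.48 µV = 48189.25.
Need 2^N ≥ 48189.25; 2^15 = 32768, 2^16 = 65536.
Minimum N = 16.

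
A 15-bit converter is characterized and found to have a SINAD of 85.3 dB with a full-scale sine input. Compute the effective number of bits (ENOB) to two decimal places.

ENOB = (SINAD − 1.76) / 6.02 = (85.3 − 1.76)/6.02 = 13.877.

13.88 bits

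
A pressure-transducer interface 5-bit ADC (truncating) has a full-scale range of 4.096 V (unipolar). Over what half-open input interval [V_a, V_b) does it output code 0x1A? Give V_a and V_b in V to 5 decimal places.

[3.32800 V, 3.45600 V)

LSB = 4.096/2^5 = 128.000 mV.
Code 0x1A = 26 decimal.
V_a = V_low + 26·LSB = 3.328 V; V_b = V_low + 27·LSB = 3.456 V.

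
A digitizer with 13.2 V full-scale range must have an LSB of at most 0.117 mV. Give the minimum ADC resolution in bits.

17 bits

Number of steps required ≥ 13.2 V / 0.117 mV = 112820.51.
Need 2^N ≥ 112820.51; 2^16 = 65536, 2^17 = 131072.
Minimum N = 17.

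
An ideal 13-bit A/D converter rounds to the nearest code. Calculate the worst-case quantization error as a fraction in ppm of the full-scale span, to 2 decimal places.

Rounding → worst-case error = ½ LSB = V_FS/2^14, so 1e+06/16384 = 61.0352 ppm of full scale.

61.04 ppm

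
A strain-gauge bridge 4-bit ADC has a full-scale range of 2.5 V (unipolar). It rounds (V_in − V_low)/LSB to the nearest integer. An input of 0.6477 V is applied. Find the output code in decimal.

Full-scale span = 2.5 V; LSB = 2.5/2^4 = 156.250 mV.
(0.6477 − 0) / 0.15625 = 4.145 LSBs.
Round → code 4.

code 4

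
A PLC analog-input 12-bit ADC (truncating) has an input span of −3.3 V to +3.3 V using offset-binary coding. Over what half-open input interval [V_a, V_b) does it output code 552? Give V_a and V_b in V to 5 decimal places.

[-2.41055 V, -2.40894 V)

LSB = 6.6/2^12 = 1.611 mV.
V_a = V_low + 552·LSB = -2.41055 V; V_b = V_low + 553·LSB = -2.40894 V.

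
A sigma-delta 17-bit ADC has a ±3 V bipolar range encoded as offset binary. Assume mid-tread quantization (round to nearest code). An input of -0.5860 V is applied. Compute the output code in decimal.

code 52735

LSB = 6 V / 131072 = 45.78 µV.
(V_in − V_low)/LSB = (-0.5860 − (−3)) / 4.57764e-05 = 52734.635.
Round → code 52735.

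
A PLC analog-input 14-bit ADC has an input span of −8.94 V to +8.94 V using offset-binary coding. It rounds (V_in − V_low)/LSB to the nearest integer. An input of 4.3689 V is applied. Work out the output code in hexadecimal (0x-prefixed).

code 0x2FA3 (decimal 12195)

Full-scale span = 17.88 V; LSB = 17.88/2^14 = 1.091 mV.
(4.3689 − (−8.94)) / 0.00109131 = 12195.359 LSBs.
round(12195.359) = 12195.
In hexadecimal (0x-prefixed): 0x2FA3.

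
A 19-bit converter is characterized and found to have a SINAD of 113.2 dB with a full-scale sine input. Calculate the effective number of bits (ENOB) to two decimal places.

ENOB = (SINAD − 1.76) / 6.02 = (113.2 − 1.76)/6.02 = 18.512.

18.51 bits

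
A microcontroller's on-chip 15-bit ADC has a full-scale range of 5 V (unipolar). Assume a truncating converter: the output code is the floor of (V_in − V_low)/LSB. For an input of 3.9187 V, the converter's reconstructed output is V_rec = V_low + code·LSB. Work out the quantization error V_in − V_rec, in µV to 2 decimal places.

90.38 µV

One LSB is 5 V / 32768 = 152.59 µV.
Scaled input = 25681.5923 LSBs, so code = 25681.
Reconstructed: 3.9186096 V.
V_in − V_rec = 9.03809e-05 V = 90.38 µV.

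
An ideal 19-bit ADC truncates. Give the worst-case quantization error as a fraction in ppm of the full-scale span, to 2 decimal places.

Truncating → worst-case error = 1 LSB = V_FS/2^19, so 1e+06/524288 = 1.90735 ppm of full scale.

1.91 ppm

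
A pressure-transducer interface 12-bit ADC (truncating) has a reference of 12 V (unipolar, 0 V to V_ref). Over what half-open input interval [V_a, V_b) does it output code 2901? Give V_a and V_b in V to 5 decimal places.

LSB = 12/2^12 = 2.930 mV.
V_a = V_low + 2901·LSB = 8.49902 V; V_b = V_low + 2902·LSB = 8.50195 V.

[8.49902 V, 8.50195 V)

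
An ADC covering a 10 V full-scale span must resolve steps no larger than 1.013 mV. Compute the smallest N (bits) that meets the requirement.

14 bits

Number of steps required ≥ 10 V / 1.013 mV = 9871.67.
Need 2^N ≥ 9871.67; 2^13 = 8192, 2^14 = 16384.
Minimum N = 14.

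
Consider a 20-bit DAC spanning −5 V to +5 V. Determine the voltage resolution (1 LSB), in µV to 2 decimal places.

Full-scale span = 10 V.
LSB = 10 / 2^20 = 10 / 1048576 = 9.53674e-06 V = 9.54 µV.

9.54 µV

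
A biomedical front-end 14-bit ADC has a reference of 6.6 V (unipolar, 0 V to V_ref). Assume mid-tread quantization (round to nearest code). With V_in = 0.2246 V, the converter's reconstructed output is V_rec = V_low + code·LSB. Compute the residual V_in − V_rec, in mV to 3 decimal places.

-0.180 mV

Step size: 6.6 V ÷ 2^14 = 402.83 µV.
(V_in − V_low)/LSB = (0.2246 − 0)/0.000402832 = 557.5525 → code 558 (round).
Code 558 maps back to 0 + 558×0.000402832 V = 0.22478027 V.
Error = 0.2246 − 0.22478027 = -0.000180273 V = -0.180 mV.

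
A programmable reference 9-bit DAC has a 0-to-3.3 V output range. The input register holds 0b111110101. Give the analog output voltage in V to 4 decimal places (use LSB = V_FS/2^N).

3.2291 V

LSB = 3.3 V / 2^9 = 6.445 mV.
Code 0b111110101 = 501 decimal.
V_out = 0 + 501 × 0.00644531 V = 3.2291 V.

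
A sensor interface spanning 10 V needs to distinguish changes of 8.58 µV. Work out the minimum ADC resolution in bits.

Number of steps required ≥ 10 V / 8.58 µV = 1165501.17.
Need 2^N ≥ 1165501.17; 2^20 = 1048576, 2^21 = 2097152.
Minimum N = 21.

21 bits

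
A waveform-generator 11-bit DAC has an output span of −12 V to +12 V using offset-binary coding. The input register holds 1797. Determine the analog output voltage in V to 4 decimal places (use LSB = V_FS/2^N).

LSB = 24 V / 2^11 = 11.719 mV.
V_out = (−12) + 1797 × 0.0117188 V = 9.05859 V.

9.0586 V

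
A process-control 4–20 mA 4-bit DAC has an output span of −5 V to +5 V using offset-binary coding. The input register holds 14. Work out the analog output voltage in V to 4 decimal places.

LSB = 10 V / 2^4 = 0.6250 V.
V_out = (−5) + 14 × 0.625 V = 3.75 V.

3.7500 V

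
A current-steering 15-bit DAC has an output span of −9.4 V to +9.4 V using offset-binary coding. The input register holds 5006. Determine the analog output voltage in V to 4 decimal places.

-6.5279 V

LSB = 18.8 V / 2^15 = 0.574 mV.
V_out = (−9.4) + 5006 × 0.00057373 V = -6.52791 V.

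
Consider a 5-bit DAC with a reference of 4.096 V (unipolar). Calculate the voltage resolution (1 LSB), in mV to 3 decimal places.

128.000 mV

Full-scale span = 4.096 V.
LSB = 4.096 / 2^5 = 4.096 / 32 = 0.128 V = 128.000 mV.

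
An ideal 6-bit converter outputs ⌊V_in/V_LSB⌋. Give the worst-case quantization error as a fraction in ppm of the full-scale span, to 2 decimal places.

Truncating → worst-case error = 1 LSB = V_FS/2^6, so 1e+06/64 = 15625 ppm of full scale.

15625.00 ppm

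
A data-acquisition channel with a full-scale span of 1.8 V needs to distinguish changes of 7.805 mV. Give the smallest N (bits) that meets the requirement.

8 bits

Number of steps required ≥ 1.8 V / 7.805 mV = 230.62.
Need 2^N ≥ 230.62; 2^7 = 128, 2^8 = 256.
Minimum N = 8.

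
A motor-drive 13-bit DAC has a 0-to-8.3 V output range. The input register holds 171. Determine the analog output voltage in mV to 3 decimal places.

LSB = 8.3 V / 2^13 = 1.013 mV.
V_out = 0 + 171 × 0.00101318 V = 0.173254 V.
= 173.254 mV.

173.254 mV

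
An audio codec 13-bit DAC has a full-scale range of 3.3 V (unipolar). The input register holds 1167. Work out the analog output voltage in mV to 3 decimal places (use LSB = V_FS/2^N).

LSB = 3.3 V / 2^13 = 402.83 µV.
V_out = 0 + 1167 × 0.000402832 V = 0.470105 V.
= 470.105 mV.

470.105 mV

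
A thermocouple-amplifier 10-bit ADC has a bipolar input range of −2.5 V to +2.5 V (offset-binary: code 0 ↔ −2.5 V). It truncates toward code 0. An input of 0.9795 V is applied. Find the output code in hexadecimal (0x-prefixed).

code 0x2C8 (decimal 712)

With 1024 levels over 5 V, one step is 4.883 mV.
(0.9795 − (−2.5)) / 0.00488281 = 712.602 LSBs.
So the output code is 712.
In hexadecimal (0x-prefixed): 0x2C8.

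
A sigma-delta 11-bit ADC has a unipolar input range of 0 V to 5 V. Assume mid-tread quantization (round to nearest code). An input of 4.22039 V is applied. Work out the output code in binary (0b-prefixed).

Full-scale span = 5 V; LSB = 5/2^11 = 2.441 mV.
(4.22039 − 0) / 0.00244141 = 1728.672 LSBs.
So the output code is 1729.
In binary (0b-prefixed): 0b11011000001.

code 0b11011000001 (decimal 1729)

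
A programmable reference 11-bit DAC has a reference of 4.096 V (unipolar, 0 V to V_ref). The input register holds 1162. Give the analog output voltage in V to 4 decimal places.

LSB = 4.096 V / 2^11 = 2.000 mV.
V_out = 0 + 1162 × 0.002 V = 2.324 V.

2.3240 V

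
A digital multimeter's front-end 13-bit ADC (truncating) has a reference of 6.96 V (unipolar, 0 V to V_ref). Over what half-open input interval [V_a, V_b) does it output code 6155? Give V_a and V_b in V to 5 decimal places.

[5.22935 V, 5.23020 V)

LSB = 6.96/2^13 = 0.850 mV.
V_a = V_low + 6155·LSB = 5.22935 V; V_b = V_low + 6156·LSB = 5.2302 V.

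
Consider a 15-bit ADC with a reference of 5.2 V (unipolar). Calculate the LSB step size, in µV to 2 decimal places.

158.69 µV

Full-scale span = 5.2 V.
LSB = 5.2 / 2^15 = 5.2 / 32768 = 0.000158691 V = 158.69 µV.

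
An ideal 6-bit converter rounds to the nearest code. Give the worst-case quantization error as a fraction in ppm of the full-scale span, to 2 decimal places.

Rounding → worst-case error = ½ LSB = V_FS/2^7, so 1e+06/128 = 7812.5 ppm of full scale.

7812.50 ppm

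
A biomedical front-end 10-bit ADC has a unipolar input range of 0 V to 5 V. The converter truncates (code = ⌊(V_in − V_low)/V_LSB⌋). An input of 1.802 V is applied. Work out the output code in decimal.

code 369

With 1024 levels over 5 V, one step is 4.883 mV.
Input sits at 369.050 steps above V_low.
So the output code is 369.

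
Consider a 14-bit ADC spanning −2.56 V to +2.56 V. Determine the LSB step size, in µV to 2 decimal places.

Full-scale span = 5.12 V.
LSB = 5.12 / 2^14 = 5.12 / 16384 = 0.0003125 V = 312.50 µV.

312.50 µV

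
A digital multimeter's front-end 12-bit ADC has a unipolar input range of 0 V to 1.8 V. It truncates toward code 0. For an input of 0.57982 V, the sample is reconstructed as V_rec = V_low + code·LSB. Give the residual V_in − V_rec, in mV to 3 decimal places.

0.181 mV

One LSB is 1.8 V / 4096 = 439.45 µV.
(0.57982 − 0)/0.000439453 = 1319.4126; ⌊·⌋ gives code 1319.
Code 1319 maps back to 0 + 1319×0.000439453 V = 0.57963867 V.
Difference: 0.000181328 V → 0.181 mV.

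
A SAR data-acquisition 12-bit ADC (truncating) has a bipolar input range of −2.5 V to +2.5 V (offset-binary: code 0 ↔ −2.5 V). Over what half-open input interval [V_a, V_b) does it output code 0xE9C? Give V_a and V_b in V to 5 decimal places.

[2.06543 V, 2.06665 V)

LSB = 5/2^12 = 1.221 mV.
Code 0xE9C = 3740 decimal.
V_a = V_low + 3740·LSB = 2.06543 V; V_b = V_low + 3741·LSB = 2.06665 V.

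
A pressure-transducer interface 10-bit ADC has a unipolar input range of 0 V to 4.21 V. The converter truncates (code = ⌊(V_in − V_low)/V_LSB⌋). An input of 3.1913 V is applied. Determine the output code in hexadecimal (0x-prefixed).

code 0x308 (decimal 776)

Full-scale span = 4.21 V; LSB = 4.21/2^10 = 4.111 mV.
Input sits at 776.221 steps above V_low.
So the output code is 776.
In hexadecimal (0x-prefixed): 0x308.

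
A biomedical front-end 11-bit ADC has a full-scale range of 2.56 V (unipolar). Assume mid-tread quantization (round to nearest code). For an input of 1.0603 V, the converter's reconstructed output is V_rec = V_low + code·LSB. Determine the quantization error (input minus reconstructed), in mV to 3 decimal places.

0.300 mV

One LSB is 2.56 V / 2048 = 1.250 mV.
(V_in − V_low)/LSB = (1.0603 − 0)/0.00125 = 848.2400 → code 848 (round).
V_rec = 0 + 848·0.00125 = 1.06 V.
Error = 1.0603 − 1.06 = 0.0003 V = 0.300 mV.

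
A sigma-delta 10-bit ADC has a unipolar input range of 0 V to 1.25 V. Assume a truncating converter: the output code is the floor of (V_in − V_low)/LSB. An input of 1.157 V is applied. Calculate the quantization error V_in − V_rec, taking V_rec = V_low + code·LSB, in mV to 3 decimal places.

LSB = 1.25/2^10 = 1.221 mV.
Scaled input = 947.8144 LSBs, so code = 947.
Reconstructed: 1.1560059 V.
Error = 1.157 − 1.1560059 = 0.000994141 V = 0.994 mV.

0.994 mV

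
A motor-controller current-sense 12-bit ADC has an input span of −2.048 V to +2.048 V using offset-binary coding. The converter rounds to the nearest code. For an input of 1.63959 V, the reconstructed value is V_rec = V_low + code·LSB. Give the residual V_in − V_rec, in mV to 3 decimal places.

-0.410 mV

LSB = 4.096/2^12 = 1.000 mV.
(1.63959 − (−2.048))/0.001 = 3687.5900; round gives code 3688.
Reconstructed: 1.64 V.
Error = 1.63959 − 1.64 = -0.00041 V = -0.410 mV.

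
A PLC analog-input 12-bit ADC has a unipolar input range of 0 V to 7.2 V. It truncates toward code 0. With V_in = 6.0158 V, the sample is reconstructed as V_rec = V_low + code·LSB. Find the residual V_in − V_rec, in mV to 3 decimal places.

0.566 mV

Step size: 7.2 V ÷ 2^12 = 1.758 mV.
(6.0158 − 0)/0.00175781 = 3422.3218; ⌊·⌋ gives code 3422.
V_rec = 0 + 3422·0.00175781 = 6.0152344 V.
V_in − V_rec = 0.000565625 V = 0.566 mV.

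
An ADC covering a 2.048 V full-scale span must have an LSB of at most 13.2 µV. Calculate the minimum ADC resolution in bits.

18 bits

Number of steps required ≥ 2.048 V / 13.2 µV = 155151.52.
Need 2^N ≥ 155151.52; 2^17 = 131072, 2^18 = 262144.
Minimum N = 18.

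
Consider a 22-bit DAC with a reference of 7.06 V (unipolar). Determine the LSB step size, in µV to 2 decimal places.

1.68 µV

Full-scale span = 7.06 V.
LSB = 7.06 / 2^22 = 7.06 / 4194304 = 1.68324e-06 V = 1.68 µV.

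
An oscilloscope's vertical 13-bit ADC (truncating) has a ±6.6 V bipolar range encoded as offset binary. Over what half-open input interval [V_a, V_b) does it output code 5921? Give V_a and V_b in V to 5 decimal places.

[2.94067 V, 2.94229 V)

LSB = 13.2/2^13 = 1.611 mV.
V_a = V_low + 5921·LSB = 2.94067 V; V_b = V_low + 5922·LSB = 2.94229 V.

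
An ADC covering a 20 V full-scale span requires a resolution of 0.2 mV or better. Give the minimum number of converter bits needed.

17 bits

Number of steps required ≥ 20 V / 0.2 mV = 100000.00.
Need 2^N ≥ 100000.00; 2^16 = 65536, 2^17 = 131072.
Minimum N = 17.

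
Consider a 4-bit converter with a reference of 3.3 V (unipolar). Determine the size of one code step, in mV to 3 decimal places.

Full-scale span = 3.3 V.
LSB = 3.3 / 2^4 = 3.3 / 16 = 0.20625 V = 206.250 mV.

206.250 mV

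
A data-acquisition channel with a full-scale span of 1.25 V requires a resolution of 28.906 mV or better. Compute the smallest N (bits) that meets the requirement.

6 bits

Number of steps required ≥ 1.25 V / 28.906 mV = 43.24.
Need 2^N ≥ 43.24; 2^5 = 32, 2^6 = 64.
Minimum N = 6.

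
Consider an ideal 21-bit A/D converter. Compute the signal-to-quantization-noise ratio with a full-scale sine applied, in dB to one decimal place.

128.2 dB

SNR ≈ 6.02·N + 1.76 dB = 6.02·21 + 1.76 = 128.18 dB.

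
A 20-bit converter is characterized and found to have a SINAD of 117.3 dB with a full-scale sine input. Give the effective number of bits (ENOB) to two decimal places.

19.19 bits

ENOB = (SINAD − 1.76) / 6.02 = (117.3 − 1.76)/6.02 = 19.193.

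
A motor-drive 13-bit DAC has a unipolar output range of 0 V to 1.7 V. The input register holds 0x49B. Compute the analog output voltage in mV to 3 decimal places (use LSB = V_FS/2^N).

244.666 mV

LSB = 1.7 V / 2^13 = 207.52 µV.
Code 0x49B = 1179 decimal.
V_out = 0 + 1179 × 0.00020752 V = 0.244666 V.
= 244.666 mV.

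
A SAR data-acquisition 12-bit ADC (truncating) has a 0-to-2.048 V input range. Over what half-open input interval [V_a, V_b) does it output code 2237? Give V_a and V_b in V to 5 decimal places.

LSB = 2.048/2^12 = 0.500 mV.
V_a = V_low + 2237·LSB = 1.1185 V; V_b = V_low + 2238·LSB = 1.119 V.

[1.11850 V, 1.11900 V)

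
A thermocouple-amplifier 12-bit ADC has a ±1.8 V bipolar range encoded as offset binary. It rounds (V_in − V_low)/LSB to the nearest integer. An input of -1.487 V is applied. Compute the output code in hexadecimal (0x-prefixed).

code 0x164 (decimal 356)

Full-scale span = 3.6 V; LSB = 3.6/2^12 = 0.879 mV.
(V_in − V_low)/LSB = (-1.487 − (−1.8)) / 0.000878906 = 356.124.
Round → code 356.
In hexadecimal (0x-prefixed): 0x164.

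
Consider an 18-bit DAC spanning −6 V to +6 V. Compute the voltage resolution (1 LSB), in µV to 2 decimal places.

Full-scale span = 12 V.
LSB = 12 / 2^18 = 12 / 262144 = 4.57764e-05 V = 45.78 µV.

45.78 µV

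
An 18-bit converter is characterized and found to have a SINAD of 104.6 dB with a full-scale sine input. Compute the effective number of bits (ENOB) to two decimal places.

ENOB = (SINAD − 1.76) / 6.02 = (104.6 − 1.76)/6.02 = 17.083.

17.08 bits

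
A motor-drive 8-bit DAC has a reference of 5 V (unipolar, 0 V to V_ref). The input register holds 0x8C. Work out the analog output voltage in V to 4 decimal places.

LSB = 5 V / 2^8 = 19.531 mV.
Code 0x8C = 140 decimal.
V_out = 0 + 140 × 0.0195312 V = 2.73438 V.

2.7344 V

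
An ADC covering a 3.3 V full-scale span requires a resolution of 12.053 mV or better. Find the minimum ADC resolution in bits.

9 bits

Number of steps required ≥ 3.3 V / 12.053 mV = 273.79.
Need 2^N ≥ 273.79; 2^8 = 256, 2^9 = 512.
Minimum N = 9.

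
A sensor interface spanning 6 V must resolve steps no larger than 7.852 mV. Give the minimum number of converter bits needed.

10 bits

Number of steps required ≥ 6 V / 7.852 mV = 764.14.
Need 2^N ≥ 764.14; 2^9 = 512, 2^10 = 1024.
Minimum N = 10.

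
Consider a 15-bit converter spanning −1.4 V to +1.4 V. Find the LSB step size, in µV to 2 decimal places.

85.45 µV

Full-scale span = 2.8 V.
LSB = 2.8 / 2^15 = 2.8 / 32768 = 8.54492e-05 V = 85.45 µV.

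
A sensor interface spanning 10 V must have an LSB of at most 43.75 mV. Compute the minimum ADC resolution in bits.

8 bits

Number of steps required ≥ 10 V / 43.75 mV = 228.57.
Need 2^N ≥ 228.57; 2^7 = 128, 2^8 = 256.
Minimum N = 8.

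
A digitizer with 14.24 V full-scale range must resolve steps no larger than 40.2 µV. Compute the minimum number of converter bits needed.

19 bits

Number of steps required ≥ 14.24 V / 40.2 µV = 354228.86.
Need 2^N ≥ 354228.86; 2^18 = 262144, 2^19 = 524288.
Minimum N = 19.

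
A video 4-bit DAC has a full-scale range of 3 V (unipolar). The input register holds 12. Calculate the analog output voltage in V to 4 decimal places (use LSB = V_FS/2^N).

LSB = 3 V / 2^4 = 187.500 mV.
V_out = 0 + 12 × 0.1875 V = 2.25 V.

2.2500 V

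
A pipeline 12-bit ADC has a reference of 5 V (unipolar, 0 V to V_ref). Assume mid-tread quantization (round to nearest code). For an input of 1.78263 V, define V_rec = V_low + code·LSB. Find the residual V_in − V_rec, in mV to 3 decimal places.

0.403 mV

Step size: 5 V ÷ 2^12 = 1.221 mV.
(V_in − V_low)/LSB = (1.78263 − 0)/0.0012207 = 1460.3305 → code 1460 (round).
Code 1460 maps back to 0 + 1460×0.0012207 V = 1.7822266 V.
Error = 1.78263 − 1.7822266 = 0.000403437 V = 0.403 mV.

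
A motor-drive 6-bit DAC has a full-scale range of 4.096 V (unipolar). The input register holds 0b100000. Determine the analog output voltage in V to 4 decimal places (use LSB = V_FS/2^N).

LSB = 4.096 V / 2^6 = 64.000 mV.
Code 0b100000 = 32 decimal.
V_out = 0 + 32 × 0.064 V = 2.048 V.

2.0480 V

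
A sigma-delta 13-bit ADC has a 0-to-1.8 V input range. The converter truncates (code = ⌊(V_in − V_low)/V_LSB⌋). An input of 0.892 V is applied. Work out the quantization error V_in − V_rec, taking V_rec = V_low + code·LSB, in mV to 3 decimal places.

0.130 mV

Step size: 1.8 V ÷ 2^13 = 219.73 µV.
(0.892 − 0)/0.000219727 = 4059.5911; ⌊·⌋ gives code 4059.
Reconstructed: 0.89187012 V.
Difference: 0.000129883 V → 0.130 mV.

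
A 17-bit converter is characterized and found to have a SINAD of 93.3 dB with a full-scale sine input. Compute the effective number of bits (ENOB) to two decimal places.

15.21 bits

ENOB = (SINAD − 1.76) / 6.02 = (93.3 − 1.76)/6.02 = 15.206.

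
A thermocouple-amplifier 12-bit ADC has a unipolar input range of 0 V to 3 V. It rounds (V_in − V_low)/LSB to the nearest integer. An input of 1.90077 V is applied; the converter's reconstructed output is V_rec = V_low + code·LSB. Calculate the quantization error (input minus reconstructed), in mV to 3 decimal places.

0.135 mV

LSB = 3/2^12 = 0.732 mV.
(V_in − V_low)/LSB = (1.90077 − 0)/0.000732422 = 2595.1846 → code 2595 (round).
Code 2595 maps back to 0 + 2595×0.000732422 V = 1.9006348 V.
Error = 1.90077 − 1.9006348 = 0.000135234 V = 0.135 mV.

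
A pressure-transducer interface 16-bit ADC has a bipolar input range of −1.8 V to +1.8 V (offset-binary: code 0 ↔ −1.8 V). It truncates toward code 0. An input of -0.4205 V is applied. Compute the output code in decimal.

With 65536 levels over 3.6 V, one step is 54.93 µV.
Input sits at 25113.031 steps above V_low.
⌊·⌋(25113.031) = 25113.

code 25113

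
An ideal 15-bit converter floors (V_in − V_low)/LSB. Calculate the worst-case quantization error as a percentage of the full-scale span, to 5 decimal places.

Truncating → worst-case error = 1 LSB = V_FS/2^15, so 100/32768 = 0.00305176 % of full scale.

0.00305 %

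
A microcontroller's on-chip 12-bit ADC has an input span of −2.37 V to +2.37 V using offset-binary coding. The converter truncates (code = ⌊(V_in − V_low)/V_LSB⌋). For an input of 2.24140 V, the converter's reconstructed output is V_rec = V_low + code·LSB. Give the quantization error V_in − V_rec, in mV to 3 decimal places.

1.009 mV

Step size: 4.74 V ÷ 2^12 = 1.157 mV.
(2.24140 − (−2.37))/0.00115723 = 3984.8722; ⌊·⌋ gives code 3984.
V_rec = (−2.37) + 3984·0.00115723 = 2.2403906 V.
V_in − V_rec = 0.00100938 V = 1.009 mV.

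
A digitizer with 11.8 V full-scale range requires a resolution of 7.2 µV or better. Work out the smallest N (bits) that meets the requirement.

21 bits

Number of steps required ≥ 11.8 V / 7.2 µV = 1638888.89.
Need 2^N ≥ 1638888.89; 2^20 = 1048576, 2^21 = 2097152.
Minimum N = 21.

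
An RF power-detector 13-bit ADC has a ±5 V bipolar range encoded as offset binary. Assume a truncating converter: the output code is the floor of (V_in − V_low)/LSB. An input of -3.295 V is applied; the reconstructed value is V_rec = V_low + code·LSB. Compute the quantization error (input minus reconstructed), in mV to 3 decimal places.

LSB = 10/2^13 = 1.221 mV.
(V_in − V_low)/LSB = (-3.295 − (−5))/0.0012207 = 1396.7360 → code 1396 (floor).
Reconstructed: -3.2958984 V.
Error = -3.295 − (−3.2958984) = 0.000898438 V = 0.898 mV.

0.898 mV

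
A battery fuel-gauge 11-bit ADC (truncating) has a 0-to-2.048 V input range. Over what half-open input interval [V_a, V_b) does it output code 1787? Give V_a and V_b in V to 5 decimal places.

[1.78700 V, 1.78800 V)

LSB = 2.048/2^11 = 1.000 mV.
V_a = V_low + 1787·LSB = 1.787 V; V_b = V_low + 1788·LSB = 1.788 V.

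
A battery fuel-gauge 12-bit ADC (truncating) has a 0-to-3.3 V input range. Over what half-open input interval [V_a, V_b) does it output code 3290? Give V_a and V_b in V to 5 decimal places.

LSB = 3.3/2^12 = 0.806 mV.
V_a = V_low + 3290·LSB = 2.65063 V; V_b = V_low + 3291·LSB = 2.65144 V.

[2.65063 V, 2.65144 V)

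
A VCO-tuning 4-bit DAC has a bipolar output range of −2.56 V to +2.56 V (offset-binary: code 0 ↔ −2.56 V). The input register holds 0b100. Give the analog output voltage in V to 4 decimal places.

-1.2800 V

LSB = 5.12 V / 2^4 = 320.000 mV.
Code 0b100 = 4 decimal.
V_out = (−2.56) + 4 × 0.32 V = -1.28 V.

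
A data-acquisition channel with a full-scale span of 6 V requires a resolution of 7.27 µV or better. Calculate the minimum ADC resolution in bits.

20 bits

Number of steps required ≥ 6 V / 7.27 µV = 825309.49.
Need 2^N ≥ 825309.49; 2^19 = 524288, 2^20 = 1048576.
Minimum N = 20.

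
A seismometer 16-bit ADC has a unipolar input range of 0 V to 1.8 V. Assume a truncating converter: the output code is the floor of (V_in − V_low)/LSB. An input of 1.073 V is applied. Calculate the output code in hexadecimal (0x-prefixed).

LSB = 1.8 V / 65536 = 27.47 µV.
(1.073 − 0) / 2.74658e-05 = 39066.738 LSBs.
⌊·⌋(39066.738) = 39066.
In hexadecimal (0x-prefixed): 0x989A.

code 0x989A (decimal 39066)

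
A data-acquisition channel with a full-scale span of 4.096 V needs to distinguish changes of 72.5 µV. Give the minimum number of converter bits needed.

Number of steps required ≥ 4.096 V / 72.5 µV = 56496.55.
Need 2^N ≥ 56496.55; 2^15 = 32768, 2^16 = 65536.
Minimum N = 16.

16 bits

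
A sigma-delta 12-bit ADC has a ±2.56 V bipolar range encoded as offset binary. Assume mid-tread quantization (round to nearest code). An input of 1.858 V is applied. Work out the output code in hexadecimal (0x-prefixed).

Full-scale span = 5.12 V; LSB = 5.12/2^12 = 1.250 mV.
Input sits at 3534.400 steps above V_low.
So the output code is 3534.
In hexadecimal (0x-prefixed): 0xDCE.

code 0xDCE (decimal 3534)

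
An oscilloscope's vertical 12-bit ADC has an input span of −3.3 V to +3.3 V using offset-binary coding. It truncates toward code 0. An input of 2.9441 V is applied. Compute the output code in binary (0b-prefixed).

code 0b111100100011 (decimal 3875)

With 4096 levels over 6.6 V, one step is 1.611 mV.
Input sits at 3875.126 steps above V_low.
So the output code is 3875.
In binary (0b-prefixed): 0b111100100011.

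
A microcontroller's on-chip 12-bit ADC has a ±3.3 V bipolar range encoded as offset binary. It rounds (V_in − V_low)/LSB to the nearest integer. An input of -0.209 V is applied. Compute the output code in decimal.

code 1918

LSB = 6.6 V / 4096 = 1.611 mV.
(-0.209 − (−3.3)) / 0.00161133 = 1918.293 LSBs.
Round → code 1918.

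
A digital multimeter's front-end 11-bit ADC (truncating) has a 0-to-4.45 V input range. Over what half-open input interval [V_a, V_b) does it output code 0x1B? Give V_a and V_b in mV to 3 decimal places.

LSB = 4.45/2^11 = 2.173 mV.
Code 0x1B = 27 decimal.
V_a = V_low + 27·LSB = 0.058667 V; V_b = V_low + 28·LSB = 0.0608398 V.

[58.667 mV, 60.840 mV)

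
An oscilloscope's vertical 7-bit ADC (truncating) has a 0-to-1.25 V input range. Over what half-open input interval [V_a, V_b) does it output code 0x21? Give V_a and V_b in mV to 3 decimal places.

LSB = 1.25/2^7 = 9.766 mV.
Code 0x21 = 33 decimal.
V_a = V_low + 33·LSB = 0.322266 V; V_b = V_low + 34·LSB = 0.332031 V.

[322.266 mV, 332.031 mV)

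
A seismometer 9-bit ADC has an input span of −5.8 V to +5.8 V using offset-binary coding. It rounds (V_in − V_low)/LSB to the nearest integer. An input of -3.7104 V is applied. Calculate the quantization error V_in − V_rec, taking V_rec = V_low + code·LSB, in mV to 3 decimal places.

Step size: 11.6 V ÷ 2^9 = 22.656 mV.
Scaled input = 92.2306 LSBs, so code = 92.
V_rec = (−5.8) + 92·0.0226562 = -3.715625 V.
V_in − V_rec = 0.005225 V = 5.225 mV.

5.225 mV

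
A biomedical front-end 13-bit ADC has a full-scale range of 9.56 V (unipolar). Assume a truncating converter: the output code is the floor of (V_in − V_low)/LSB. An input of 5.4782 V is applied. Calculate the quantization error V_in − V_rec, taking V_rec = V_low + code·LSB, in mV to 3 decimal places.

0.339 mV

One LSB is 9.56 V / 8192 = 1.167 mV.
(5.4782 − 0)/0.00116699 = 4694.2902; ⌊·⌋ gives code 4694.
Reconstructed: 5.4778613 V.
Error = 5.4782 − 5.4778613 = 0.000338672 V = 0.339 mV.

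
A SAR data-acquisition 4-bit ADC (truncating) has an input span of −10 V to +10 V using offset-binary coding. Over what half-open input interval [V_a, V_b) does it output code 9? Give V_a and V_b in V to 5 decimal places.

[1.25000 V, 2.50000 V)

LSB = 20/2^4 = 1.2500 V.
V_a = V_low + 9·LSB = 1.25 V; V_b = V_low + 10·LSB = 2.5 V.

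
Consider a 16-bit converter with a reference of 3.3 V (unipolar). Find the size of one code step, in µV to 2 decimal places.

Full-scale span = 3.3 V.
LSB = 3.3 / 2^16 = 3.3 / 65536 = 5.0354e-05 V = 50.35 µV.

50.35 µV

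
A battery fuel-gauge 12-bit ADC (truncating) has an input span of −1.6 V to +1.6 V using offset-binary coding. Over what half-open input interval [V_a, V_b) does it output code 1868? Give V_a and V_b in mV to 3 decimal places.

LSB = 3.2/2^12 = 0.781 mV.
V_a = V_low + 1868·LSB = -0.140625 V; V_b = V_low + 1869·LSB = -0.139844 V.

[-140.625 mV, -139.844 mV)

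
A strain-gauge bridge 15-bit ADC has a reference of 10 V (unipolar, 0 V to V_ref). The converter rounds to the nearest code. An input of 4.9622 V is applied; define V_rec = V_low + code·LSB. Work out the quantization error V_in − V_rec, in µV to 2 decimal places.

41.80 µV

LSB = 10/2^15 = 305.18 µV.
Scaled input = 16260.1370 LSBs, so code = 16260.
Reconstructed: 4.9621582 V.
V_in − V_rec = 4.17969e-05 V = 41.80 µV.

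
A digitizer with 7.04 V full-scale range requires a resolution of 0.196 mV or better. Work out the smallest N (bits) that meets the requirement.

Number of steps required ≥ 7.04 V / 0.196 mV = 35918.37.
Need 2^N ≥ 35918.37; 2^15 = 32768, 2^16 = 65536.
Minimum N = 16.

16 bits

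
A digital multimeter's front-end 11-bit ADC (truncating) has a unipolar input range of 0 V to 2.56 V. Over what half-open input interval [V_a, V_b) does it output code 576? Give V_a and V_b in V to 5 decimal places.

LSB = 2.56/2^11 = 1.250 mV.
V_a = V_low + 576·LSB = 0.72 V; V_b = V_low + 577·LSB = 0.72125 V.

[0.72000 V, 0.72125 V)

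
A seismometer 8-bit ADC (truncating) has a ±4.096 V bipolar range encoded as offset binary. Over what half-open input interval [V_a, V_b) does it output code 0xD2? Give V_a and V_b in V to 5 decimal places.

[2.62400 V, 2.65600 V)

LSB = 8.192/2^8 = 32.000 mV.
Code 0xD2 = 210 decimal.
V_a = V_low + 210·LSB = 2.624 V; V_b = V_low + 211·LSB = 2.656 V.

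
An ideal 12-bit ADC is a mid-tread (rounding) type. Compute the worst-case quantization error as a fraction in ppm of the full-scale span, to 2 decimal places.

Rounding → worst-case error = ½ LSB = V_FS/2^13, so 1e+06/8192 = 122.07 ppm of full scale.

122.07 ppm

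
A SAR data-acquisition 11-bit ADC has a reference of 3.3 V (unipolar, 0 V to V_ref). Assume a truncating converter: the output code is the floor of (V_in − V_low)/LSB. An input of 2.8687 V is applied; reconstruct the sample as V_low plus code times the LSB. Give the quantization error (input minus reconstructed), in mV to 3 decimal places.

LSB = 3.3/2^11 = 1.611 mV.
Scaled input = 1780.3326 LSBs, so code = 1780.
Reconstructed: 2.8681641 V.
Difference: 0.000535937 V → 0.536 mV.

0.536 mV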